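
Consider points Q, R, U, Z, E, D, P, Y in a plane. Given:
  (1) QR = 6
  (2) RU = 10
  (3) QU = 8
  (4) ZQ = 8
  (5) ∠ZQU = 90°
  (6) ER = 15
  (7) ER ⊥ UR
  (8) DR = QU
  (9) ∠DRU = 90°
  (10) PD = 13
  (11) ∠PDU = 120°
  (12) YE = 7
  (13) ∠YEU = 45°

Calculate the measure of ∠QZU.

Step 1: By the law of cosines on triangle ZQU: ZU² = 8² + 8² − 2·8·8·cos(90°) = 128, so ZU = 8·√2.
Step 2: By the inverse law of cosines on triangle QZU: cos(∠QZU) = (8² + (8·√2)² − 8²) / (2·8·8·√2) = 128/181.02 = 0.7071, so ∠QZU = 45°.

Therefore, the measure of angle ∠QZU = 45°.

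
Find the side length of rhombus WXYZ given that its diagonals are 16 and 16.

The diagonals of a rhombus bisect each other at right angles.
Half-diagonals: 16/2 = 8 and 16/2 = 8
side = sqrt(8^2 + 8^2)
side = sqrt(64 + 64)
side = sqrt(128) = 8*sqrt(2)

8*sqrt(2)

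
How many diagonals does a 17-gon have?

Total line segments between 17 vertices = C(17,2) = 136.
Subtract the 17 sides: 136 - 17 = 119 diagonals.

119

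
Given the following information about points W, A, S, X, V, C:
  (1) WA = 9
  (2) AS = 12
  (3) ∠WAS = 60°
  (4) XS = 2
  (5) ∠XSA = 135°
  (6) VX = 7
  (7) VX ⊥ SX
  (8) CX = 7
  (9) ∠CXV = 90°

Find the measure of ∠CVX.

Step 1: By the law of cosines on triangle VXC: VC² = 7² + 7² − 2·7·7·cos(90°) = 98, so VC = 7·√2.
Step 2: By the inverse law of cosines on triangle CVX: cos(∠CVX) = ((7·√2)² + 7² − 7²) / (2·7·√2·7) = 98/138.59 = 0.7071, so ∠CVX = 45°.

Therefore, the measure of angle ∠CVX = 45°.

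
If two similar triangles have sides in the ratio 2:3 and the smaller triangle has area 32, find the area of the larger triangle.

For similar figures, the area ratio equals the square of the side ratio.
Side ratio (the smaller triangle to the larger triangle) = 2:3, so area ratio = 2^2:3^2 = 4:9.
If the area of the smaller triangle is 32, then the area of the larger triangle = 32 * (9/4) = 72.

72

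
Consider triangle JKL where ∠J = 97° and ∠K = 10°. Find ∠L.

The interior angles sum to 180°: angle L = 180 - 97 - 10 = 73°.
The triangle is obtuse (angles 97°, 10°, 73°).

73 degrees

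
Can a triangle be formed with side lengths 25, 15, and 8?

No.
The triangle inequality is violated: 15 + 8 = 23 ≤ 25.
These lengths cannot form a triangle.

No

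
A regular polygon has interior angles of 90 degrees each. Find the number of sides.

Each interior angle of a regular n-gon is (n - 2) * 180 / n.
Setting this equal to 90:
(n - 2) * 180 / n = 90
Each exterior angle = 180 - 90 = 90 degrees.
Since exterior angles sum to 360: n = 360 / 90 = 4.

4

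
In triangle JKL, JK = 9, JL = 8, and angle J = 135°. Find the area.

Area = (1/2) * JK * JL * sin(J)
Area = (1/2) * 9 * 8 * sin(135°)
Area = (1/2) * 9 * 8 * sqrt(2)/2
Area = 18*sqrt(2)

18*sqrt(2)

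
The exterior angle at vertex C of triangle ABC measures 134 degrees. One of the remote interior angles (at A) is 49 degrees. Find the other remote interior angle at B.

angle B = 134 - 49 = 85 degrees (exterior angle theorem).

85 degrees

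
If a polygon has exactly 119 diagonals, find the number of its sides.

Using d = n(n - 3)/2, we solve 119 = n(n - 3)/2.
So n(n - 3) = 238.
Testing n = 17: 17 * 14 = 238 = 238. Correct.
The polygon has 17 sides.

17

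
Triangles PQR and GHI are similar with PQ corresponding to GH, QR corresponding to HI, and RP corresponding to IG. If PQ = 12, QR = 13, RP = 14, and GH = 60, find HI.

Since the triangles are similar, the ratio of corresponding sides is constant.
Scale factor k = GH / PQ = 60 / 12 = 5
HI = k * QR = 5 * 13 = 65

65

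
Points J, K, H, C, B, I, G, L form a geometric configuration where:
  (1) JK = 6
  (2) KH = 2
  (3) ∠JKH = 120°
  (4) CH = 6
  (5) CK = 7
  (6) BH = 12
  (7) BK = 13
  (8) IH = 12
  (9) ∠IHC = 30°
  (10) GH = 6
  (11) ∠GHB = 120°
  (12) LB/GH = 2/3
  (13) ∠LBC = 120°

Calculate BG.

Step 1: By the law of cosines on triangle BHG: BG² = 12² + 6² − 2·12·6·cos(120°) = 252, so BG = 6·√7.

Therefore, the length of BG = 6·√7.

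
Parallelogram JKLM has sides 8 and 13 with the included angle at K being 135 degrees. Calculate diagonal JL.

Law of cosines: d^2 = 8^2 + 13^2 - 2(8)(13)cos(135°) = 104*sqrt(2) + 233, so d = sqrt(104*sqrt(2) + 233).

sqrt(104*sqrt(2) + 233)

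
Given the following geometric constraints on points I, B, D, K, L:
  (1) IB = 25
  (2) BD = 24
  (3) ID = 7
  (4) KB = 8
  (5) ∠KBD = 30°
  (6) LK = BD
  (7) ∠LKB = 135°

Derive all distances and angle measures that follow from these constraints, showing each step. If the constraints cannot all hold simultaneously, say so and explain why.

The constraints are consistent.

From the given relations:
  LK = BD = 24

Step 1: From BK = 8, KL = 24, and ∠BKL = 135°, by the law of cosines:
  BL² = BK² + KL² - 2·BK·KL·cos(135°) = 64 + 576 + 271.5 = 911.5
  BL ≈ 30.19

Step 2: From DB = 24, BK = 8, and ∠DBK = 30°, by the law of cosines:
  DK² = DB² + BK² - 2·DB·BK·cos(30°) = 576 + 64 - 332.6 = 307.4
  DK ≈ 17.53

Step 3: From IB = 25, ID = 7, BD = 24, by the inverse law of cosines:
  cos(∠BID) = (IB² + ID² - BD²) / (2·IB·ID)
  ∠BID = 73.74°

Step 4: From BD = 24, BI = 25, DI = 7, by the inverse law of cosines:
  cos(∠DBI) = (BD² + BI² - DI²) / (2·BD·BI)
  ∠DBI = 16.26°

Step 5: From DB = 24, DI = 7, BI = 25, by the inverse law of cosines:
  cos(∠BDI) = (DB² + DI² - BI²) / (2·DB·DI)
  ∠BDI = 90°

Step 6: From BK = 8, BL = 30.19, KL = 24, by the inverse law of cosines:
  cos(∠KBL) = (BK² + BL² - KL²) / (2·BK·BL)
  ∠KBL = 34.2°

Step 7: From DB = 24, DK = 17.53, BK = 8, by the inverse law of cosines:
  cos(∠BDK) = (DB² + DK² - BK²) / (2·DB·DK)
  ∠BDK = 13.19°

Step 8: From KB = 8, KD = 17.53, BD = 24, by the inverse law of cosines:
  cos(∠BKD) = (KB² + KD² - BD²) / (2·KB·KD)
  ∠BKD = 136.81°

Step 9: From LB = 30.19, LK = 24, BK = 8, by the inverse law of cosines:
  cos(∠BLK) = (LB² + LK² - BK²) / (2·LB·LK)
  ∠BLK = 10.8°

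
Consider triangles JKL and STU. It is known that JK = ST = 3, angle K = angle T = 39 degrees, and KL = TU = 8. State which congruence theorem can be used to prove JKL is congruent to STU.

The given information matches SAS: Two pairs of corresponding sides and the included angle are equal (Side-Angle-Side).

SAS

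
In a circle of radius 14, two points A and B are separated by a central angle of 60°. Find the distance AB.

Chord = 2(14) sin(30°) = 14

14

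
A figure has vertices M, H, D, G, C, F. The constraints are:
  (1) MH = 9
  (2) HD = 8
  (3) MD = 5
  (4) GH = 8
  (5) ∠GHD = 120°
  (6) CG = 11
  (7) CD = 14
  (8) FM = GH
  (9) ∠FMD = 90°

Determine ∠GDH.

Step 1: By the law of cosines on triangle DHG: DG² = 8² + 8² − 2·8·8·cos(120°) = 192, so DG = 8·√3.
Step 2: By the inverse law of cosines on triangle GDH: cos(∠GDH) = ((8·√3)² + 8² − 8²) / (2·8·√3·8) = 192/221.7 = 0.866, so ∠GDH = 30°.

Therefore, the measure of angle ∠GDH = 30°.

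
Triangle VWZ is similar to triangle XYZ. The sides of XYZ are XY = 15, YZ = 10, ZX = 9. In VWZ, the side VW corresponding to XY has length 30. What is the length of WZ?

Since the triangles are similar, the ratio of corresponding sides is constant.
Scale factor k = VW / XY = 30 / 15 = 2
WZ = k * YZ = 2 * 10 = 20

20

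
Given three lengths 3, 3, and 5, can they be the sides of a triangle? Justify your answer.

Yes.
The triangle inequality requires that the sum of any two sides exceeds the third.
Here 3 + 3 = 6 > 5, so the condition is met.

Yes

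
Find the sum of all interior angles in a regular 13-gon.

The sum of interior angles of an n-sided polygon is (n - 2) * 180.
For n = 13: (13 - 2) * 180 = 11 * 180 = 1980 degrees.

1980 degrees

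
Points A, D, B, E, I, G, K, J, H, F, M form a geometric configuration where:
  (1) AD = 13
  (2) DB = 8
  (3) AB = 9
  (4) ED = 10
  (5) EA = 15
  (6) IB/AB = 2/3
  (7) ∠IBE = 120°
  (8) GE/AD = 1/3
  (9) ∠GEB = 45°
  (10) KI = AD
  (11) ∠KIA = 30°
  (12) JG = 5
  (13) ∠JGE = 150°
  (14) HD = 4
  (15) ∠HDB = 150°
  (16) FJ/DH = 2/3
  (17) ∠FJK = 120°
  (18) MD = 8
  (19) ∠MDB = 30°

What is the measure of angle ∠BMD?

Step 1: By the law of cosines on triangle MDB: MB² = 8² + 8² − 2·8·8·cos(30°) = 17.15, so MB ≈ 4.14.
Step 2: By the inverse law of cosines on triangle BMD: cos(∠BMD) = (4.14² + 8² − 8²) / (2·4.14·8) = 17.15/66.26 = 0.2588, so ∠BMD = 75°.

Therefore, the measure of angle ∠BMD = 75°.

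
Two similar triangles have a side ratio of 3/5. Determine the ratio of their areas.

Area ratio = (side ratio)^2 = (3/5)^2 = 9:25.

9:25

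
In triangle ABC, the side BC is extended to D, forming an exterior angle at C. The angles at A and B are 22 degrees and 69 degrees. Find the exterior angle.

Exterior angle = 22 + 69 = 91 degrees (exterior angle theorem).

91 degrees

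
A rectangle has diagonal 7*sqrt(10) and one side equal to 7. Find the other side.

The diagonal of a rectangle forms a right triangle with the two sides.
Rearranging the Pythagorean theorem: missing side = sqrt(d^2 - known^2).
= sqrt(490 - 49) = sqrt(441) = 21.

21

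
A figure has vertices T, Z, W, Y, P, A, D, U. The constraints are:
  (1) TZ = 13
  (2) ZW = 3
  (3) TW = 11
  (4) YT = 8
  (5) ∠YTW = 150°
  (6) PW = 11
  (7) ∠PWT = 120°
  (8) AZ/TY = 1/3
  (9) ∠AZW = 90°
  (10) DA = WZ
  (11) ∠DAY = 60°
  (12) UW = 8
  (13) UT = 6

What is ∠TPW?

Step 1: By the law of cosines on triangle PWT: PT² = 11² + 11² − 2·11·11·cos(120°) = 363, so PT = 11·√3.
Step 2: By the inverse law of cosines on triangle TPW: cos(∠TPW) = ((11·√3)² + 11² − 11²) / (2·11·√3·11) = 363/419.16 = 0.866, so ∠TPW = 30°.

Therefore, the measure of angle ∠TPW = 30°.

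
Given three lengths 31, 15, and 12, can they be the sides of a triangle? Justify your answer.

No.
The triangle inequality is violated: 15 + 12 = 27 ≤ 31.
These lengths cannot form a triangle.

No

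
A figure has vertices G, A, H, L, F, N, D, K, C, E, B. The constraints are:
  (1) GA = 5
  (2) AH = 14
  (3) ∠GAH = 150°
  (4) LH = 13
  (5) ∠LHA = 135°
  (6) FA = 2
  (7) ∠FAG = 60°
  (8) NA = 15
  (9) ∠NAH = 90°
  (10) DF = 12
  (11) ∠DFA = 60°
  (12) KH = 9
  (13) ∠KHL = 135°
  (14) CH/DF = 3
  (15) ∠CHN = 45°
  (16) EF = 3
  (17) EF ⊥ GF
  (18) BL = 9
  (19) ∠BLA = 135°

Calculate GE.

Step 1: By the law of cosines on triangle FAG: FG² = 2² + 5² − 2·2·5·cos(60°) = 19, so FG = √19.
Step 2: By the law of cosines on triangle GFE: GE² = √19² + 3² − 2·√19·3·cos(90°) = 28, so GE = 2·√7.

Therefore, the length of GE = 2·√7.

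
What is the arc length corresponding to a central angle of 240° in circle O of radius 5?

Arc length = 2πr × θ/360
= 2π × 5 × 2/3
= 20*pi/3

20*pi/3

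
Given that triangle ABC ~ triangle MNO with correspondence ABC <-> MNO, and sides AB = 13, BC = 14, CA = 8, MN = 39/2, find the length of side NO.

Since the triangles are similar, the ratio of corresponding sides is constant.
Scale factor k = MN / AB = 39/2 / 13 = 3/2
NO = k * BC = 3/2 * 14 = 21

21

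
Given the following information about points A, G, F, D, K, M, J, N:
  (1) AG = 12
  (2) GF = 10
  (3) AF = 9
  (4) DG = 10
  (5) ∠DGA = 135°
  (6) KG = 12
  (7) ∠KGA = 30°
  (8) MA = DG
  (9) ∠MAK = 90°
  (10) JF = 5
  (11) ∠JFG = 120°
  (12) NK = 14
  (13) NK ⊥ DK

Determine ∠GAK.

Step 1: By the law of cosines on triangle AGK: AK² = 12² + 12² − 2·12·12·cos(30°) = 38.58, so AK ≈ 6.21.
Step 2: By the inverse law of cosines on triangle GAK: cos(∠GAK) = (12² + 6.21² − 12²) / (2·12·6.21) = 38.58/149.08 = 0.2588, so ∠GAK = 75°.

Therefore, the measure of angle ∠GAK = 75°.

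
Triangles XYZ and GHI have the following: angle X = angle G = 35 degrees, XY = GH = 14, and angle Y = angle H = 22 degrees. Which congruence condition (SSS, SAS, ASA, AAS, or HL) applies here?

The given information provides:
angle X = angle G = 35 degrees, XY = GH = 14, and angle Y = angle H = 22 degrees
This matches the ASA congruence theorem.
Two pairs of corresponding angles and the included side are equal (Angle-Side-Angle).

ASA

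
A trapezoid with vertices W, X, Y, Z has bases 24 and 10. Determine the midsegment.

midsegment = (24 + 10) / 2 = 34 / 2 = 17

17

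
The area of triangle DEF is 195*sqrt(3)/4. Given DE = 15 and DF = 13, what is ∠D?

sin(C) = 2 * 195*sqrt(3)/4 / (15 * 13) = sqrt(3)/2, so C = arcsin(sqrt(3)/2) = 60°.
Since sin(180° - C) = sin(C), the obtuse angle 120° gives the same area, so C = 60° or C = 120°.

60° or 120°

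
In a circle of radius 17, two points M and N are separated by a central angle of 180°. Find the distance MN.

Chord = 2(17) sin(90°) = 34

34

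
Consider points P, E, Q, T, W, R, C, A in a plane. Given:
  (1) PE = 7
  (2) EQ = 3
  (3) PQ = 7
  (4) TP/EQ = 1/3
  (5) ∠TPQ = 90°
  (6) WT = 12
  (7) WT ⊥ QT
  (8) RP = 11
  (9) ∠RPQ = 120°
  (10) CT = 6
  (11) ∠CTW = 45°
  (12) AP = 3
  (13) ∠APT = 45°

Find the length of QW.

From the given relations: TP = 1/3·EQ = 1/3·3 = 1.
Step 1: By the law of cosines on triangle QPT: QT² = 7² + 1² − 2·7·1·cos(90°) = 50, so QT = 5·√2.
Step 2: By the law of cosines on triangle QTW: QW² = (5·√2)² + 12² − 2·5·√2·12·cos(90°) = 194, so QW = √194.

Therefore, the length of QW = √194.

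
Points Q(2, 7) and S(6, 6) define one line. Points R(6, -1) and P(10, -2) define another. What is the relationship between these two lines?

Slope of line 1: m1 = (6 - 7)/(6 - 2) = -1/4 = -1/4
Slope of line 2: m2 = (-2 - -1)/(10 - 6) = -1/4 = -1/4
m1 = m2, so the lines are parallel.

Parallel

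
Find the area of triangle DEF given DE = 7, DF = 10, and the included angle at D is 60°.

Area = (1/2) * DE * DF * sin(D)
Area = (1/2) * 7 * 10 * sin(60°)
Area = (1/2) * 7 * 10 * sqrt(3)/2
Area = 35*sqrt(3)/2

35*sqrt(3)/2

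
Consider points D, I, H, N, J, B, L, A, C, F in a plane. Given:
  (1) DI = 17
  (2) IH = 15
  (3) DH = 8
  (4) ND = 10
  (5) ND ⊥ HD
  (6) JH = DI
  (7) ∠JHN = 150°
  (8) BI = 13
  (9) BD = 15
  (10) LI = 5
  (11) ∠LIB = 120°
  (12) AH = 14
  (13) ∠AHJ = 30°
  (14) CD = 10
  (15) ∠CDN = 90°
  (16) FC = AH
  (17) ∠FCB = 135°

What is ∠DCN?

Step 1: By the law of cosines on triangle CDN: CN² = 10² + 10² − 2·10·10·cos(90°) = 200, so CN = 10·√2.
Step 2: By the inverse law of cosines on triangle DCN: cos(∠DCN) = (10² + (10·√2)² − 10²) / (2·10·10·√2) = 200/282.84 = 0.7071, so ∠DCN = 45°.

Therefore, the measure of angle ∠DCN = 45°.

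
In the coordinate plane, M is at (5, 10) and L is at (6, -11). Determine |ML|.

The horizontal distance is |6 - 5| = 1 and the vertical distance is |-11 - 10| = 21.
By the Pythagorean theorem, d = sqrt(1^2 + 21^2) = sqrt(442).

sqrt(442)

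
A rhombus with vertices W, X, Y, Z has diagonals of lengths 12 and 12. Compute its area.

Area of a rhombus = (d1 * d2) / 2
Area = (12 * 12) / 2
Area = 144 / 2
Area = 72

72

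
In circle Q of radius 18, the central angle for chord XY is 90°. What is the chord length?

Drop a perpendicular from the center to the chord, bisecting both the chord and the central angle.
Each half-chord = r sin(θ/2) = 18 sin(45°).
The full chord = 2 × 18 × sin(45°) = 18*sqrt(2).

18*sqrt(2)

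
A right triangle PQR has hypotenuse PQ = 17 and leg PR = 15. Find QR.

QR = sqrt(17^2 - 15^2) = sqrt(64) = 8

8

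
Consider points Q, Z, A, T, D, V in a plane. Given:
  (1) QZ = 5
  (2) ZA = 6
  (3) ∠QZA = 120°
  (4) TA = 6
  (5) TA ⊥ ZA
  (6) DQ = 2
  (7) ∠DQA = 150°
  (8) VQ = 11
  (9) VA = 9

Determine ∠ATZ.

Step 1: By the law of cosines on triangle TAZ: TZ² = 6² + 6² − 2·6·6·cos(90°) = 72, so TZ = 6·√2.
Step 2: By the inverse law of cosines on triangle ATZ: cos(∠ATZ) = (6² + (6·√2)² − 6²) / (2·6·6·√2) = 72/101.82 = 0.7071, so ∠ATZ = 45°.

Therefore, the measure of angle ∠ATZ = 45°.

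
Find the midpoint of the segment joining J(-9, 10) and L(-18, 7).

The midpoint is the average of the coordinates:
x: (-9 + -18)/2 = -27/2
y: (10 + 7)/2 = 17/2
Midpoint = (-27/2, 17/2)

(-27/2, 17/2)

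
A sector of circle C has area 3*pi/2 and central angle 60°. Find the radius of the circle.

Sector area A = πr² × θ/360, so r² = 360A / (πθ).
r² = 360 × 3*pi/2 / (π × 60)
r² = 9
r = 3

3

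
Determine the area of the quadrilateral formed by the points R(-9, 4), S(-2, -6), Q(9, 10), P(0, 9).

The Shoelace formula works by pairing each vertex with the next (cycling back to the first).
For each pair, compute x_i*y_(i+1) - x_(i+1)*y_i:
  (-9*-6 - -2*4) = 62
  (-2*10 - 9*-6) = 34
  (9*9 - 0*10) = 81
  (0*4 - -9*9) = 81
Taking half the absolute value of the total: Area = (1/2)(258) = 129.

129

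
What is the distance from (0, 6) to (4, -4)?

The horizontal distance is |4 - 0| = 4 and the vertical distance is |-4 - 6| = 10.
By the Pythagorean theorem, d = sqrt(4^2 + 10^2) = sqrt(116) = 2*sqrt(29).

2*sqrt(29)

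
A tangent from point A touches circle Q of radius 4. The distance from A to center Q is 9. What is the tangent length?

The tangent, radius, and line from the external point to the center form a right triangle.
The right angle is where the tangent meets the radius.
By the Pythagorean theorem: tangent² + 4² = 9²
tangent² = 81 - 16 = 65
tangent = sqrt(65)

sqrt(65)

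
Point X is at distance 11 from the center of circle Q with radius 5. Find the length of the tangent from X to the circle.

Let T be the point of tangency. Then QT ⊥ XT (radius ⊥ tangent).
In right triangle QTX: QX² = QT² + XT²
11² = 5² + XT²
XT² = 96, XT = 4*sqrt(6)

4*sqrt(6)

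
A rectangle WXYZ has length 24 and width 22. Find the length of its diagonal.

A rectangle's diagonal splits it into two right triangles, with the diagonal as the hypotenuse.
By the Pythagorean theorem, d^2 = 24^2 + 22^2 = 1060.
Therefore d = sqrt(1060) = 2*sqrt(265).

2*sqrt(265)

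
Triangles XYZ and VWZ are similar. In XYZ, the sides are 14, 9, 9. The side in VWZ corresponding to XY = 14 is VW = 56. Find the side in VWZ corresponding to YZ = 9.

k = 56/14 = 4. WZ = 4 * 9 = 36.

36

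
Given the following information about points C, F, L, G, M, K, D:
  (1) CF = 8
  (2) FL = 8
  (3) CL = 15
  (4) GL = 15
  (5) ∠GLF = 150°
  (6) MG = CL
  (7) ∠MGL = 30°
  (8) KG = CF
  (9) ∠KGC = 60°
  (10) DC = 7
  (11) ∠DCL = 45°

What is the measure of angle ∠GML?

From the given relations: MG = CL = 15.
Step 1: By the law of cosines on triangle MGL: ML² = 15² + 15² − 2·15·15·cos(30°) = 60.29, so ML ≈ 7.76.
Step 2: By the inverse law of cosines on triangle GML: cos(∠GML) = (15² + 7.76² − 15²) / (2·15·7.76) = 60.29/232.94 = 0.2588, so ∠GML = 75°.

Therefore, the measure of angle ∠GML = 75°.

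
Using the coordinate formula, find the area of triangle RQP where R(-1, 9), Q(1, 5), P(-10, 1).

Using the Shoelace formula for a triangle:
Area = (1/2)|x0(y1 - y2) + x1(y2 - y0) + x2(y0 - y1)|
Area = (1/2)|-1(5 - 1) + 1(1 - 9) + -10(9 - 5)|
Area = (1/2)|-4 + -8 + -40|
Area = (1/2)|-52|
Area = (1/2)(52)
Area = 26

26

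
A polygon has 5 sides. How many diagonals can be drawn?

The number of diagonals in an n-gon is n(n - 3)/2.
For n = 5: 5(5 - 3)/2 = 5 × 2 / 2 = 5.

5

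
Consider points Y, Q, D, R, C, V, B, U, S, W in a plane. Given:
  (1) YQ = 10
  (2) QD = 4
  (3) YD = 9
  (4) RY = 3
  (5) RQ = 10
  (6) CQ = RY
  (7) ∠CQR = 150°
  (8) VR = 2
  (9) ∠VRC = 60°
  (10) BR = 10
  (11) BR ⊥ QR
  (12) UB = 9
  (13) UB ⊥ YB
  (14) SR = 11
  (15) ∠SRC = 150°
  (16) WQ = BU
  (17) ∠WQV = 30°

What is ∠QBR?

Step 1: By the law of cosines on triangle BRQ: BQ² = 10² + 10² − 2·10·10·cos(90°) = 200, so BQ = 10·√2.
Step 2: By the inverse law of cosines on triangle QBR: cos(∠QBR) = ((10·√2)² + 10² − 10²) / (2·10·√2·10) = 200/282.84 = 0.7071, so ∠QBR = 45°.

Therefore, the measure of angle ∠QBR = 45°.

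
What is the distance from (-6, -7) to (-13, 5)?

d = sqrt((-7)^2 + (12)^2) = sqrt(193)

sqrt(193)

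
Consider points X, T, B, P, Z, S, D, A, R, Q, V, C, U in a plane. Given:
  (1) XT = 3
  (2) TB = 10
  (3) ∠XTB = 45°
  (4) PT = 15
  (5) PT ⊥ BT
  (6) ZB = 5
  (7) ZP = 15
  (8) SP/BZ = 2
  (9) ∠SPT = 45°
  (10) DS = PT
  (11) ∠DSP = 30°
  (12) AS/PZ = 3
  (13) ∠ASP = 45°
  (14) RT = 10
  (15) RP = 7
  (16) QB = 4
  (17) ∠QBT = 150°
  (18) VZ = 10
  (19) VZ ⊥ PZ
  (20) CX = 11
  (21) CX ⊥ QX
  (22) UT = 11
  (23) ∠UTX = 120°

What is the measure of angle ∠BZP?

Step 1: By the law of cosines on triangle BTP: BP² = 10² + 15² − 2·10·15·cos(90°) = 325, so BP = 5·√13.
Step 2: By the inverse law of cosines on triangle BZP: cos(∠BZP) = (5² + 15² − (5·√13)²) / (2·5·15) = -75/150 = -0.5, so ∠BZP = 120°.

Therefore, the measure of angle ∠BZP = 120°.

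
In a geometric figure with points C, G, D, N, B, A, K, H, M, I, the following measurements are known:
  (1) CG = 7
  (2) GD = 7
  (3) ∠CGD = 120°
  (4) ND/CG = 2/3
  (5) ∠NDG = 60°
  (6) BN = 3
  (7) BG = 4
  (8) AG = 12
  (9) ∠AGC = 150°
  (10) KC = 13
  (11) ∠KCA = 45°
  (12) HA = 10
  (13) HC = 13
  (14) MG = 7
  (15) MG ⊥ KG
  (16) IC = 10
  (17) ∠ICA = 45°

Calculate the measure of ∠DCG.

Step 1: By the law of cosines on triangle CGD: CD² = 7² + 7² − 2·7·7·cos(120°) = 147, so CD = 7·√3.
Step 2: By the inverse law of cosines on triangle DCG: cos(∠DCG) = ((7·√3)² + 7² − 7²) / (2·7·√3·7) = 147/169.74 = 0.866, so ∠DCG = 30°.

Therefore, the measure of angle ∠DCG = 30°.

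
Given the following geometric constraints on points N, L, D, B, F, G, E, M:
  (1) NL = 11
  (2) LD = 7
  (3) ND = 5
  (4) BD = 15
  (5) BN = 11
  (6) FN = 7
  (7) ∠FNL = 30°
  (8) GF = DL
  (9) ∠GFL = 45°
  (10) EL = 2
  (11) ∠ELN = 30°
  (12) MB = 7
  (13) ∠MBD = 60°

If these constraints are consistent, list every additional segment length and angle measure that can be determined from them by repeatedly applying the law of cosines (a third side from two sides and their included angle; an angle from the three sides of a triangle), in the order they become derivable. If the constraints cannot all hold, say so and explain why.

The constraints are consistent. Derivable facts, in order:
After 1 step:
- DM = 13
- LF ≈ 6.05
- NE ≈ 9.32
- ∠BDN = 30.68°
- ∠BND = 135.9°
- ∠DBN = 13.41°
- ∠DLN = 19.69°
- ∠DNL = 28.14°
- ∠LDN = 132.18°
After 2 steps:
- LG ≈ 5.07
- ∠BDM = 27.8°
- ∠BMD = 92.2°
- ∠ENL = 6.16°
- ∠FLN = 35.33°
- ∠LEN = 143.84°
- ∠LFN = 114.67°
After 3 steps:
- ∠FGL = 57.56°
- ∠FLG = 77.44°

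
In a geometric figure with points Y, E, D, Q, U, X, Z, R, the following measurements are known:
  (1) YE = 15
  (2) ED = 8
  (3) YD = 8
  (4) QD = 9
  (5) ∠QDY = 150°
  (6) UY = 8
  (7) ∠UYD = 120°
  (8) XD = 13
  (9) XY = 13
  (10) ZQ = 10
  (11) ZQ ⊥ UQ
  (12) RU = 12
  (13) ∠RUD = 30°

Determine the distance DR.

Step 1: By the law of cosines on triangle UYD: UD² = 8² + 8² − 2·8·8·cos(120°) = 192, so UD = 8·√3.
Step 2: By the law of cosines on triangle DUR: DR² = (8·√3)² + 12² − 2·8·√3·12·cos(30°) = 48, so DR = 4·√3.

Therefore, the length of DR = 4·√3.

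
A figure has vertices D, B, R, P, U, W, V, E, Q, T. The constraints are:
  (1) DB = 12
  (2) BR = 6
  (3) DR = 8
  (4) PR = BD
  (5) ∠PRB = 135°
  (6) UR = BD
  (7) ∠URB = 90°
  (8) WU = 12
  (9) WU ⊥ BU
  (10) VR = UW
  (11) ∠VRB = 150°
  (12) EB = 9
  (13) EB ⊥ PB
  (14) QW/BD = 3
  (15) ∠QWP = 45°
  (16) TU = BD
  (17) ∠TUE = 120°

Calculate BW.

From the given relations: UR = BD = 12.
Step 1: By the law of cosines on triangle URB: UB² = 12² + 6² − 2·12·6·cos(90°) = 180, so UB = 6·√5.
Step 2: By the law of cosines on triangle BUW: BW² = (6·√5)² + 12² − 2·6·√5·12·cos(90°) = 324, so BW = 18.

Therefore, the length of BW = 18.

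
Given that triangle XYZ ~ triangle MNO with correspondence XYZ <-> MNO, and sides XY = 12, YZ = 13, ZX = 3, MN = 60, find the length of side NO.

Similar triangles have proportional sides. Setting up the proportion:
MN / XY = NO / YZ
60 / 12 = NO / 13
NO = 13 * 60 / 12 = 65.

65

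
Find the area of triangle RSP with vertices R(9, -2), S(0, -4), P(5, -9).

Using the Shoelace formula for a triangle:
Area = (1/2)|x0(y1 - y2) + x1(y2 - y0) + x2(y0 - y1)|
Area = (1/2)|9(-4 - -9) + 0(-9 - -2) + 5(-2 - -4)|
Area = (1/2)|45 + 0 + 10|
Area = (1/2)|55|
Area = (1/2)(55)
Area = 55/2

55/2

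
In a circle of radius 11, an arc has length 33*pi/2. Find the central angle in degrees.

θ = 360 × 33*pi/2 / (2π × 11) = 270° (rearranging arc length formula).

270°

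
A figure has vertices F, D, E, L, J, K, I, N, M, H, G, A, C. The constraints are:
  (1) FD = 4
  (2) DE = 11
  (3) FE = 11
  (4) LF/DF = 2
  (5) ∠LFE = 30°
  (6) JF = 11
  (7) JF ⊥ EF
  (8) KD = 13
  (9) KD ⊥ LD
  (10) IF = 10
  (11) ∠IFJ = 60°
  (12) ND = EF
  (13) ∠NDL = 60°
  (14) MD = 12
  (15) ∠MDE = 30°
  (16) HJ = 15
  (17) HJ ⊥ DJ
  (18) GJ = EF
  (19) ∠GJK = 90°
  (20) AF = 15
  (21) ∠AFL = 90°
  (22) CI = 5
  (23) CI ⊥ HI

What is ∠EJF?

Step 1: By the law of cosines on triangle JFE: JE² = 11² + 11² − 2·11·11·cos(90°) = 242, so JE = 11·√2.
Step 2: By the inverse law of cosines on triangle EJF: cos(∠EJF) = ((11·√2)² + 11² − 11²) / (2·11·√2·11) = 242/342.24 = 0.7071, so ∠EJF = 45°.

Therefore, the measure of angle ∠EJF = 45°.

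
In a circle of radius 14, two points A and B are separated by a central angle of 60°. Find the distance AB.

Chord length = 2r sin(θ/2)
= 2 × 14 × sin(60°/2)
= 2 × 14 × sin(30°)
= 14

14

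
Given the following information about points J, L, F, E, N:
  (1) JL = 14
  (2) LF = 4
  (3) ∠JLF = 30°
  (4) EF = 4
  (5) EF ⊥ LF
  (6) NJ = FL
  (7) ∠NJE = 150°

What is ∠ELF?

Step 1: By the law of cosines on triangle LFE: LE² = 4² + 4² − 2·4·4·cos(90°) = 32, so LE = 4·√2.
Step 2: By the inverse law of cosines on triangle ELF: cos(∠ELF) = ((4·√2)² + 4² − 4²) / (2·4·√2·4) = 32/45.25 = 0.7071, so ∠ELF = 45°.

Therefore, the measure of angle ∠ELF = 45°.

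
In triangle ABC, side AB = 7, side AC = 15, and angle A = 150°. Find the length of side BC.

When two sides and the included angle are known, the law of cosines gives the third side.
c^2 = a^2 + b^2 - 2ab cos(C) generalizes the Pythagorean theorem to non-right triangles.
Here: BC^2 = 49 + 225 - 210*(-sqrt(3)/2) = 105*sqrt(3) + 274
BC = sqrt(105*sqrt(3) + 274)

sqrt(105*sqrt(3) + 274)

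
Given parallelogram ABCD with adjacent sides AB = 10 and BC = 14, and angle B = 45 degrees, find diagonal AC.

The diagonal of a parallelogram can be found by treating two adjacent sides and the diagonal as a triangle.
Applying the law of cosines with sides 10, 14 and included angle 45°:
d^2 = 100 + 196 - 280*cos(45°) = 296 - 140*sqrt(2)
d = 2*sqrt(74 - 35*sqrt(2))

2*sqrt(74 - 35*sqrt(2))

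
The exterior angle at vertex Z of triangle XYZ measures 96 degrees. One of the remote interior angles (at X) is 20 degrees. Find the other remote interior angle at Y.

The exterior angle theorem states that an exterior angle equals the sum of the two non-adjacent interior angles.
So 96 = 20 + angle Y, which gives angle Y = 96 - 20 = 76 degrees.

76 degrees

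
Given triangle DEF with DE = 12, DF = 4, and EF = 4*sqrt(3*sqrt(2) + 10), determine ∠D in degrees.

When all three sides of a triangle are known, the law of cosines can be rearranged to find any angle.
cos(C) = (a² + b² - c²) / (2ab) gives cos(D) = -sqrt(2)/2.
Taking the inverse cosine: D = 135°.

135°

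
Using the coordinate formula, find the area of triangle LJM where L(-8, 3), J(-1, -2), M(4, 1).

The Shoelace formula computes the area from vertex coordinates by summing cross products.
For vertices (-8,3), (-1,-2), (4,1):
Signed sum = -8*-2 - -1*3 + -1*1 - 4*-2 + 4*3 - -8*1
= 19 + 7 + 20 = 46
Area = (1/2)|46| = 23.

23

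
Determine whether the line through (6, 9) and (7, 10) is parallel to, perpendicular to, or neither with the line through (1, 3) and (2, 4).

Slope of line 1: m1 = (10 - 9)/(7 - 6) = 1/1 = 1
Slope of line 2: m2 = (4 - 3)/(2 - 1) = 1/1 = 1
Two lines are parallel if and only if they have equal slopes (or both are vertical).
Here m1 = m2 = 1, confirming the lines are parallel.

Parallel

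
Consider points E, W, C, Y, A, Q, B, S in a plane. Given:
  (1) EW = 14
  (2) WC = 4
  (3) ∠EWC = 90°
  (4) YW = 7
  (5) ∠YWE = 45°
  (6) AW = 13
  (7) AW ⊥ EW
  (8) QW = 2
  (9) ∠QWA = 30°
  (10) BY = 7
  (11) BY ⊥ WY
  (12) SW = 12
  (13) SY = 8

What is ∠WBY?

Step 1: By the law of cosines on triangle BYW: BW² = 7² + 7² − 2·7·7·cos(90°) = 98, so BW = 7·√2.
Step 2: By the inverse law of cosines on triangle WBY: cos(∠WBY) = ((7·√2)² + 7² − 7²) / (2·7·√2·7) = 98/138.59 = 0.7071, so ∠WBY = 45°.

Therefore, the measure of angle ∠WBY = 45°.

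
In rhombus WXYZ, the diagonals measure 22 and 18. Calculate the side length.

In a rhombus, the diagonals bisect each other perpendicularly, creating four congruent right triangles.
Each triangle has legs 11 (half of 22) and 9 (half of 18).
The hypotenuse of each right triangle is a side of the rhombus:
side = sqrt(11^2 + 9^2) = sqrt(202)

sqrt(202)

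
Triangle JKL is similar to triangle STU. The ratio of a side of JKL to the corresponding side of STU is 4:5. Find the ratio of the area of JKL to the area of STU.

The ratio of areas of similar triangles equals the square of the side ratio.
Side ratio = 4:5
Area ratio = (4/5)^2 = 16/25 = 16:25

16:25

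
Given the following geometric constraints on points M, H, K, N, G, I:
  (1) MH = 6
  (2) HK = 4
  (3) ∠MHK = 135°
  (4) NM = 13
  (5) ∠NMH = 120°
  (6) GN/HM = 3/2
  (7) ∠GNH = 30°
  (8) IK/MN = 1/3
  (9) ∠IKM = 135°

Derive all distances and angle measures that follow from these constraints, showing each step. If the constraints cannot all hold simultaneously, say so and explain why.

The constraints are consistent.

From the given relations:
  GN = 3/2·HM = 3/2·6 = 9
  IK = 1/3·MN = 1/3·13 ≈ 4.33

Step 1: From MH = 6, HK = 4, and ∠MHK = 135°, by the law of cosines:
  MK² = MH² + HK² - 2·MH·HK·cos(135°) = 36 + 16 + 33.94 = 85.94
  MK ≈ 9.27

Step 2: From HM = 6, MN = 13, and ∠HMN = 120°, by the law of cosines:
  HN² = HM² + MN² - 2·HM·MN·cos(120°) = 36 + 169 + 78 = 283
  HN ≈ 16.82

Step 3: From MK = 9.27, KI = 4.33, and ∠MKI = 135°, by the law of cosines:
  MI² = MK² + KI² - 2·MK·KI·cos(135°) = 85.94 + 18.78 + 56.81 = 161.5
  MI ≈ 12.71

Step 4: From HN = 16.82, NG = 9, and ∠HNG = 30°, by the law of cosines:
  HG² = HN² + NG² - 2·HN·NG·cos(30°) = 283 + 81 - 262.2 = 101.8
  HG ≈ 10.09

Step 5: From MH = 6, MK = 9.27, HK = 4, by the inverse law of cosines:
  cos(∠HMK) = (MH² + MK² - HK²) / (2·MH·MK)
  ∠HMK = 17.76°

Step 6: From HM = 6, HN = 16.82, MN = 13, by the inverse law of cosines:
  cos(∠MHN) = (HM² + HN² - MN²) / (2·HM·HN)
  ∠MHN = 42.01°

Step 7: From KH = 4, KM = 9.27, HM = 6, by the inverse law of cosines:
  cos(∠HKM) = (KH² + KM² - HM²) / (2·KH·KM)
  ∠HKM = 27.24°

Step 8: From NH = 16.82, NM = 13, HM = 6, by the inverse law of cosines:
  cos(∠HNM) = (NH² + NM² - HM²) / (2·NH·NM)
  ∠HNM = 17.99°

Step 9: From MI = 12.71, MK = 9.27, IK = 4.33, by the inverse law of cosines:
  cos(∠IMK) = (MI² + MK² - IK²) / (2·MI·MK)
  ∠IMK = 13.95°

Step 10: From HG = 10.09, HN = 16.82, GN = 9, by the inverse law of cosines:
  cos(∠GHN) = (HG² + HN² - GN²) / (2·HG·HN)
  ∠GHN = 26.49°

Step 11: From GH = 10.09, GN = 9, HN = 16.82, by the inverse law of cosines:
  cos(∠HGN) = (GH² + GN² - HN²) / (2·GH·GN)
  ∠HGN = 123.51°

Step 12: From IK = 4.33, IM = 12.71, KM = 9.27, by the inverse law of cosines:
  cos(∠KIM) = (IK² + IM² - KM²) / (2·IK·IM)
  ∠KIM = 31.05°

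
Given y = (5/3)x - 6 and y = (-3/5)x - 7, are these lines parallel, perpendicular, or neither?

Slope of line 1: m1 = 5/3
Slope of line 2: m2 = -3/5
m1 * m2 = -1, so perpendicular.

Perpendicular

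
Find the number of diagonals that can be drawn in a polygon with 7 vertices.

The number of diagonals in an n-gon is n(n - 3)/2.
For n = 7: 7(7 - 3)/2 = 7 × 4 / 2 = 14.

14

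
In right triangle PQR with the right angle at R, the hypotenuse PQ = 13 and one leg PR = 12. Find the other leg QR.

By the Pythagorean theorem: QR^2 = PQ^2 - PR^2
QR^2 = 13^2 - 12^2 = 169 - 144 = 25
QR = sqrt(25) = 5

5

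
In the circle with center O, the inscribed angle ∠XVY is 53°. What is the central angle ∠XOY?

By the inscribed angle theorem, the central angle is twice the inscribed angle.
Central angle = 2 × 53° = 106°

106°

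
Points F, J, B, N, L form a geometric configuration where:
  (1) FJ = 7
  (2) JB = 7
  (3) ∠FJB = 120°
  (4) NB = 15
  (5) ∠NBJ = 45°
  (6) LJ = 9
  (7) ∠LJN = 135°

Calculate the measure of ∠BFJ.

Step 1: By the law of cosines on triangle FJB: FB² = 7² + 7² − 2·7·7·cos(120°) = 147, so FB = 7·√3.
Step 2: By the inverse law of cosines on triangle BFJ: cos(∠BFJ) = ((7·√3)² + 7² − 7²) / (2·7·√3·7) = 147/169.74 = 0.866, so ∠BFJ = 30°.

Therefore, the measure of angle ∠BFJ = 30°.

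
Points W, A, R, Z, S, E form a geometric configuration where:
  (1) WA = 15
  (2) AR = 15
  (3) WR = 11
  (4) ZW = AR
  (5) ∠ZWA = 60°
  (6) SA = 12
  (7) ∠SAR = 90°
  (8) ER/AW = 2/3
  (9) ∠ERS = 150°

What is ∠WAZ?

From the given relations: ZW = AR = 15.
Step 1: By the law of cosines on triangle AWZ: AZ² = 15² + 15² − 2·15·15·cos(60°) = 225, so AZ = 15.
Step 2: By the inverse law of cosines on triangle WAZ: cos(∠WAZ) = (15² + 15² − 15²) / (2·15·15) = 225/450 = 0.5, so ∠WAZ = 60°.

Therefore, the measure of angle ∠WAZ = 60°.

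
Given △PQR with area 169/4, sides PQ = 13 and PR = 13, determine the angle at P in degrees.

From the SAS area formula Area = (1/2)ab sin(C), rearranging gives sin(C) = 2*Area/(ab).
sin(C) = 2 * 169/4 / (169) = 1/2.
Therefore C = arcsin(1/2) = 30°.
Since sin(180° - C) = sin(C), the obtuse angle 150° gives the same area, so C = 30° or C = 150°.

30° or 150°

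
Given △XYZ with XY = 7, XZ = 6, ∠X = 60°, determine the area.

Area = (1/2)(7)(6) sin(60°) = (1/2)(7)(6)(sqrt(3)/2) = 21*sqrt(3)/2

21*sqrt(3)/2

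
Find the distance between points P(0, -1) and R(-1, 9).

d = sqrt((-1 - 0)^2 + (9 - -1)^2)
d = sqrt(-1^2 + 10^2)
d = sqrt(1 + 100)
d = sqrt(101)

sqrt(101)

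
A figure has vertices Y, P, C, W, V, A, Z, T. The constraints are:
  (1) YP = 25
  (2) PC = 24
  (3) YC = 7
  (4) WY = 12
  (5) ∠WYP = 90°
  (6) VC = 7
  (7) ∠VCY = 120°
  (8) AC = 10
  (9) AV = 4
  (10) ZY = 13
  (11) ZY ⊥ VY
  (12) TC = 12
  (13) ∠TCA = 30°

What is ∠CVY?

Step 1: By the law of cosines on triangle VCY: VY² = 7² + 7² − 2·7·7·cos(120°) = 147, so VY = 7·√3.
Step 2: By the inverse law of cosines on triangle CVY: cos(∠CVY) = (7² + (7·√3)² − 7²) / (2·7·7·√3) = 147/169.74 = 0.866, so ∠CVY = 30°.

Therefore, the measure of angle ∠CVY = 30°.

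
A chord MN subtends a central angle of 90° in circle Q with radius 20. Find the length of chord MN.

Drop a perpendicular from the center to the chord, bisecting both the chord and the central angle.
Each half-chord = r sin(θ/2) = 20 sin(45°).
The full chord = 2 × 20 × sin(45°) = 20*sqrt(2).

20*sqrt(2)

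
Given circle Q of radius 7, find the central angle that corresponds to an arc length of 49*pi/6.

The full circumference is 2πr = 14*pi.
The arc is 49*pi/6 / 14*pi = 7/12 of the full circle.
So the central angle = 7/12 × 360° = 210°.

210°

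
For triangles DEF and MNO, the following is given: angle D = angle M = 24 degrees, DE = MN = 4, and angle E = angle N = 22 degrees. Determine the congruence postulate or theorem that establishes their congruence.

Consider the given information: angle D = angle M = 24 degrees, DE = MN = 4, and angle E = angle N = 22 degrees
This is not SSS or SAS: SSS requires all three pairs of sides, but we don't have that. SAS requires two sides and the included angle between them.
The correct criterion is ASA. Two pairs of corresponding angles and the included side are equal (Angle-Side-Angle).

ASA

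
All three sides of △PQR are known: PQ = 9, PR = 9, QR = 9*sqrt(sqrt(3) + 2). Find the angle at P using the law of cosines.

When all three sides of a triangle are known, the law of cosines can be rearranged to find any angle.
cos(C) = (a² + b² - c²) / (2ab) gives cos(P) = -sqrt(3)/2.
Taking the inverse cosine: P = 150°.

150°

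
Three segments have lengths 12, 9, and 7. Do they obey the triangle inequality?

For three segments to close into a triangle, no single side can be as long as the other two combined.
The longest side is 12, and 7 + 9 = 16 > 12.
A triangle can be formed.

Yes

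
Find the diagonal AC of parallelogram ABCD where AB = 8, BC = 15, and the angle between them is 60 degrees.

Law of cosines: d^2 = 8^2 + 15^2 - 2(8)(15)cos(60°) = 169, so d = 13.

13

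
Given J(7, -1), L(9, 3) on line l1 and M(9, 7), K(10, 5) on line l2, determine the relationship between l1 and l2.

Slope of line 1: m1 = (3 - -1)/(9 - 7) = 4/2 = 2
Slope of line 2: m2 = (5 - 7)/(10 - 9) = -2/1 = -2
For parallel lines we need equal slopes: 2 != -2.
For perpendicular lines we need m1*m2 = -1: (2)(-2) = -4 != -1.
Since neither condition holds, the lines are neither parallel nor perpendicular.

Neither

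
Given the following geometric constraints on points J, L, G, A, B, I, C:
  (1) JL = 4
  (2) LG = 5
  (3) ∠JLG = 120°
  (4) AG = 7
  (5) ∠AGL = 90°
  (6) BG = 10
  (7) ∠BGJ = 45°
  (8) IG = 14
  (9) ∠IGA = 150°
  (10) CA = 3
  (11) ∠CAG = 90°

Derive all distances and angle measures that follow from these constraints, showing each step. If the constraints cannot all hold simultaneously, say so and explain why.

The constraints are consistent.

Step 1: From JL = 4, LG = 5, and ∠JLG = 120°, by the law of cosines:
  JG² = JL² + LG² - 2·JL·LG·cos(120°) = 16 + 25 + 20 = 61
  JG = √61

Step 2: From LG = 5, GA = 7, and ∠LGA = 90°, by the law of cosines:
  LA² = LG² + GA² - 2·LG·GA·cos(90°) = 25 + 49 - 0 = 74
  LA = √74

Step 3: From GA = 7, AC = 3, and ∠GAC = 90°, by the law of cosines:
  GC² = GA² + AC² - 2·GA·AC·cos(90°) = 49 + 9 - 0 = 58
  GC = √58

Step 4: From AG = 7, GI = 14, and ∠AGI = 150°, by the law of cosines:
  AI² = AG² + GI² - 2·AG·GI·cos(150°) = 49 + 196 + 169.7 = 414.7
  AI ≈ 20.37

Step 5: From JG = √61, GB = 10, and ∠JGB = 45°, by the law of cosines:
  JB² = JG² + GB² - 2·JG·GB·cos(45°) = 61 + 100 - 110.5 = 50.55
  JB ≈ 7.11

Step 6: From JG = √61, JL = 4, GL = 5, by the inverse law of cosines:
  cos(∠GJL) = (JG² + JL² - GL²) / (2·JG·JL)
  ∠GJL = 33.67°

Step 7: From LA = √74, LG = 5, AG = 7, by the inverse law of cosines:
  cos(∠ALG) = (LA² + LG² - AG²) / (2·LA·LG)
  ∠ALG = 54.46°

Step 8: From GA = 7, GC = √58, AC = 3, by the inverse law of cosines:
  cos(∠AGC) = (GA² + GC² - AC²) / (2·GA·GC)
  ∠AGC = 23.2°

Step 9: From GJ = √61, GL = 5, JL = 4, by the inverse law of cosines:
  cos(∠JGL) = (GJ² + GL² - JL²) / (2·GJ·GL)
  ∠JGL = 26.33°

Step 10: From AG = 7, AI = 20.37, GI = 14, by the inverse law of cosines:
  cos(∠GAI) = (AG² + AI² - GI²) / (2·AG·AI)
  ∠GAI = 20.1°

Step 11: From AG = 7, AL = √74, GL = 5, by the inverse law of cosines:
  cos(∠GAL) = (AG² + AL² - GL²) / (2·AG·AL)
  ∠GAL = 35.54°

Step 12: From IA = 20.37, IG = 14, AG = 7, by the inverse law of cosines:
  cos(∠AIG) = (IA² + IG² - AG²) / (2·IA·IG)
  ∠AIG = 9.9°

Step 13: From CA = 3, CG = √58, AG = 7, by the inverse law of cosines:
  cos(∠ACG) = (CA² + CG² - AG²) / (2·CA·CG)
  ∠ACG = 66.8°

Step 14: From JB = 7.11, JG = √61, BG = 10, by the inverse law of cosines:
  cos(∠BJG) = (JB² + JG² - BG²) / (2·JB·JG)
  ∠BJG = 84.03°

Step 15: From BG = 10, BJ = 7.11, GJ = √61, by the inverse law of cosines:
  cos(∠GBJ) = (BG² + BJ² - GJ²) / (2·BG·BJ)
  ∠GBJ = 50.97°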